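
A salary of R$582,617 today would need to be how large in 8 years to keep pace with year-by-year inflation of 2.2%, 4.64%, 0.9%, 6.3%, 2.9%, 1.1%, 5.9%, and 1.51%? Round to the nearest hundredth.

R$747,356.00

Cumulative price-level factor: 1.022 × 1.0464 × 1.009 × 1.063 × 1.029 × 1.011 × 1.059 × 1.0151 ≈ 1.2827569483.
The nominal amount required is R$582,617 scaled up by that factor.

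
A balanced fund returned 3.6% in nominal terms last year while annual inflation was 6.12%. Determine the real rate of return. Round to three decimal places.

-2.375%

Real return via the Fisher equation: (1 + 3.6%)/(1 + 6.12%) − 1 = 1.036/1.0612 − 1 ≈ -0.02375.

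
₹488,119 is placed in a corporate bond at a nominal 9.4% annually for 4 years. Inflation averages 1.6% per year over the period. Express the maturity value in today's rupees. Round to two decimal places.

Nominal value at maturity: ₹488,119 × (1 + 9.4%)^4 ≈ ₹699,189.67.
Price-level factor over 4 years: (1 + 1.6%)^4 ≈ 1.0655524495.
Dividing the nominal maturity value by the price-level factor gives the value in today's money.

₹656,175.74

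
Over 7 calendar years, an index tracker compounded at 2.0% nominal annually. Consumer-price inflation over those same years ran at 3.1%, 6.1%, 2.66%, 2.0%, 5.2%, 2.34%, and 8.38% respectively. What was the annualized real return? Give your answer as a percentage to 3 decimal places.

-2.141%

Cumulative inflation factor: 1.031 × 1.061 × 1.0266 × 1.020 × 1.052 × 1.0234 × 1.0838 ≈ 1.33655.
Nominal growth factor: 1.14869. Real growth factor = 1.14869 / 1.33655 ≈ 0.85944.
Annualized: 0.85944^(1/7) − 1 ≈ -0.02141.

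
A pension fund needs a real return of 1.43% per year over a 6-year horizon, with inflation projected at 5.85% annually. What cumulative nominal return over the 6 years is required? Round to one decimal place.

Required annual nominal rate: (1+1.43%)(1+5.85%) − 1 = 7.363655%.
Cumulative over 6 years: (1 + 0.07363655)^6 − 1 ≈ 0.53159.

53.2%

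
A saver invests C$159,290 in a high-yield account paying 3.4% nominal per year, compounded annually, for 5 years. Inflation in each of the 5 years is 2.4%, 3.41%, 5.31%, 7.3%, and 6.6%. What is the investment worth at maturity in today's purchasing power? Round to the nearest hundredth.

C$147,605.37

Nominal value at maturity: C$159,290 × (1 + 3.4%)^5 ≈ C$188,274.37.
Price-level factor over 5 years: 1.024 × 1.0341 × 1.0531 × 1.073 × 1.066 ≈ 1.2755251735.
The maturity value deflated by that factor is the answer in today's purchasing power.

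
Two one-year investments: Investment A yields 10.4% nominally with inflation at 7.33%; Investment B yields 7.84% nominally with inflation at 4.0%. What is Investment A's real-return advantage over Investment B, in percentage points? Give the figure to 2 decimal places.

-0.83

Investment A real return: 1.104/1.0733 − 1 = 2.860%.
Investment B real return: 1.0784/1.040 − 1 = 3.692%.
Difference: 2.860 − 3.692 = -0.832 pp.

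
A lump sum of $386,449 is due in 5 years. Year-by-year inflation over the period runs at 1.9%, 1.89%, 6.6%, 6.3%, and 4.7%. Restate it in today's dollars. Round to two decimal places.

$313,725.12

Price-level factor over 5 years: 1.019 × 1.0189 × 1.066 × 1.063 × 1.047 ≈ 1.2318076507.
Purchasing power today: $386,449 divided by that factor.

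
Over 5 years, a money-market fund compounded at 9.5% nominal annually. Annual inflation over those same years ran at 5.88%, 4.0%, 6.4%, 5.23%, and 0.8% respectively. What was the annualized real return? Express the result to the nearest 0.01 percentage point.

4.84%

Cumulative inflation factor: 1.0588 × 1.040 × 1.064 × 1.0523 × 1.008 ≈ 1.24276.
Nominal growth factor: 1.57424. Real growth factor = 1.57424 / 1.24276 ≈ 1.26672.
Annualized: 1.26672^(1/5) − 1 ≈ 0.04842.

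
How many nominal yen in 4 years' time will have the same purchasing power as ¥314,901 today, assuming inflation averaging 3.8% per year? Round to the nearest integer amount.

¥365,564

Cumulative price-level factor: (1+3.8%)^4 ≈ 1.1608855731.
Multiplying ¥314,901 by the price-level factor gives the future nominal sum.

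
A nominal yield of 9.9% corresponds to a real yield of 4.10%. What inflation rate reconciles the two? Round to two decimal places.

From (1+r_nom) = (1+r_real)(1+π), we get 1+π = (1 + 9.9%)/(1 + 4.10%) = 1.099/1.0410 ≈ 1.05572.
So π ≈ 5.5716%.

5.57%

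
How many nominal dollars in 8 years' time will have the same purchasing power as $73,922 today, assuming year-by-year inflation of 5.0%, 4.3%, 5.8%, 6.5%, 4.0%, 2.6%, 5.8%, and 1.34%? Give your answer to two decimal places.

Cumulative price-level factor: 1.050 × 1.043 × 1.058 × 1.065 × 1.040 × 1.026 × 1.058 × 1.0134 ≈ 1.4117446503.
Multiplying $73,922 by the price-level factor gives the future nominal sum.

$104,358.99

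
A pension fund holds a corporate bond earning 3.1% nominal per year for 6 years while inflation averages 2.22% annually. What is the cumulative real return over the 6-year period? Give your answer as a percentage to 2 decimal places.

5.28%

The annual real rate is (1+3.1%)/(1+2.22%) − 1 = 0.8609%.
Compounded over 6 years: (1 + 0.008609)^6 − 1 ≈ 0.05278.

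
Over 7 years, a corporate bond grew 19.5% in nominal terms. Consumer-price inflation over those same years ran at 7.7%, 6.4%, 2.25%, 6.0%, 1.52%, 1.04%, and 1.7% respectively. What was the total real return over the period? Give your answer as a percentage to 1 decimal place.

-7.8%

Cumulative inflation factor: 1.077 × 1.064 × 1.0225 × 1.060 × 1.0152 × 1.0104 × 1.017 ≈ 1.29566.
Nominal growth factor: 1.19500. Real growth factor = 1.19500 / 1.29566 ≈ 0.92231.
Total real return ≈ -7.7693%.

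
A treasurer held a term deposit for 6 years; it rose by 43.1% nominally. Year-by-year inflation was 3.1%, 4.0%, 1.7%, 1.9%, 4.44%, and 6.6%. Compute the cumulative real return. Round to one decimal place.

Cumulative inflation factor: 1.031 × 1.040 × 1.017 × 1.019 × 1.0444 × 1.066 ≈ 1.23712.
Nominal growth factor: 1.43100. Real growth factor = 1.43100 / 1.23712 ≈ 1.15672.
Total real return ≈ 15.6720%.

15.7%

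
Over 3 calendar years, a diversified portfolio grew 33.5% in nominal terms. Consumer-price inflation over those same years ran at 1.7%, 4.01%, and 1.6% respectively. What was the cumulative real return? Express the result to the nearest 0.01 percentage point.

Cumulative inflation factor: 1.017 × 1.0401 × 1.016 ≈ 1.07471.
Nominal growth factor: 1.33500. Real growth factor = 1.33500 / 1.07471 ≈ 1.24220.
Total real return ≈ 24.2200%.

24.22%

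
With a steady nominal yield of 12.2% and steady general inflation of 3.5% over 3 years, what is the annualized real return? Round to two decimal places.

8.41%

With constant rates the annual real return is the same each year: (1+12.2%)/(1+3.5%) − 1 = 0.08406.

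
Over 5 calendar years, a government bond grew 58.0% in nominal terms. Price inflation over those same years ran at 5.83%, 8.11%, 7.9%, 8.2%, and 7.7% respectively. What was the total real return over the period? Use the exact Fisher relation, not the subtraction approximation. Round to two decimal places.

9.83%

Cumulative inflation factor: 1.0583 × 1.0811 × 1.079 × 1.082 × 1.077 ≈ 1.43860.
Nominal growth factor: 1.58000. Real growth factor = 1.58000 / 1.43860 ≈ 1.09829.
Total real return ≈ 9.8292%.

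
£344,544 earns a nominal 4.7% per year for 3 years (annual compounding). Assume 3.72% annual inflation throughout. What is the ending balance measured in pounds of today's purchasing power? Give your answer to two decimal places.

£354,402.86

Nominal value at maturity: £344,544 × (1 + 4.7%)^3 ≈ £395,443.77.
Price-level factor over 3 years: (1 + 3.72%)^3 ≈ 1.1158029988.
The maturity value deflated by that factor is the answer in today's purchasing power.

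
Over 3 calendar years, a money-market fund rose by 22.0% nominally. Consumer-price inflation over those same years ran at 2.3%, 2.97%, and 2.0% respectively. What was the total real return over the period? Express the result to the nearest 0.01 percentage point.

13.55%

Cumulative inflation factor: 1.023 × 1.0297 × 1.020 ≈ 1.07445.
Nominal growth factor: 1.22000. Real growth factor = 1.22000 / 1.07445 ≈ 1.13546.
Total real return ≈ 13.5464%.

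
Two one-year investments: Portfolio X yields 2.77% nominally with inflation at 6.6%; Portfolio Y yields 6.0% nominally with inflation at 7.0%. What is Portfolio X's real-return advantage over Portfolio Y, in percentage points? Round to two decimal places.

Portfolio X real return: 1.0277/1.066 − 1 = -3.593%.
Portfolio Y real return: 1.060/1.070 − 1 = -0.935%.
Difference: -3.593 − (-0.935) = -2.658 pp.

-2.66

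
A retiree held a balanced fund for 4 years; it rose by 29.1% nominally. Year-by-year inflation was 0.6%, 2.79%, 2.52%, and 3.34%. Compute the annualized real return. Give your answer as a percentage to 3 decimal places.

Cumulative inflation factor: 1.006 × 1.0279 × 1.0252 × 1.0334 ≈ 1.09553.
Nominal growth factor: 1.29100. Real growth factor = 1.29100 / 1.09553 ≈ 1.17842.
Annualized: 1.17842^(1/4) − 1 ≈ 0.04190.

4.190%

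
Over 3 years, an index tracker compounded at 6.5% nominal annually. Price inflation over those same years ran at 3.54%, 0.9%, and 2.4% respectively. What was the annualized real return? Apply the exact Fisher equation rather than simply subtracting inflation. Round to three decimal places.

4.132%

Cumulative inflation factor: 1.0354 × 1.009 × 1.024 ≈ 1.06979.
Nominal growth factor: 1.20795. Real growth factor = 1.20795 / 1.06979 ≈ 1.12914.
Annualized: 1.12914^(1/3) − 1 ≈ 0.04132.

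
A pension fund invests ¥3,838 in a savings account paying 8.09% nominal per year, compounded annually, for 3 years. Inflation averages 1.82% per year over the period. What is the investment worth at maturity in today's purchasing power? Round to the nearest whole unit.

¥4,592

Nominal value at maturity: ¥3,838 × (1 + 8.09%)^3 ≈ ¥4,847.
Price-level factor over 3 years: (1 + 1.82%)^3 ≈ 1.0555997486.
The maturity value deflated by that factor is the answer in today's purchasing power.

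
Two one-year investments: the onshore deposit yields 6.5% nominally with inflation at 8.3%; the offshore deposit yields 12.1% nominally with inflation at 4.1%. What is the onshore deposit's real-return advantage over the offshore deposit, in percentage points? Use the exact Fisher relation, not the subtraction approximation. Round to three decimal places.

-9.347

The onshore deposit real return: 1.065/1.083 − 1 = -1.6620%.
The offshore deposit real return: 1.121/1.041 − 1 = 7.6849%.
Difference: -1.6620 − 7.6849 = -9.3469 pp.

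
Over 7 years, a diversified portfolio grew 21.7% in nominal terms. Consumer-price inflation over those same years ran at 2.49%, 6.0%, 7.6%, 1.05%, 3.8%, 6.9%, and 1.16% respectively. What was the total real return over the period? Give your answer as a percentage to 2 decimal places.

-8.22%

Cumulative inflation factor: 1.0249 × 1.060 × 1.076 × 1.0105 × 1.038 × 1.069 × 1.0116 ≈ 1.32593.
Nominal growth factor: 1.21700. Real growth factor = 1.21700 / 1.32593 ≈ 0.91785.
Total real return ≈ -8.2152%.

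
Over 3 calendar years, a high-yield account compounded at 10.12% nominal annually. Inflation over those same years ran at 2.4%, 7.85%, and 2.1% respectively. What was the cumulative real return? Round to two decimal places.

18.43%

Cumulative inflation factor: 1.024 × 1.0785 × 1.021 ≈ 1.12758.
Nominal growth factor: 1.33536. Real growth factor = 1.33536 / 1.12758 ≈ 1.18428.
Total real return ≈ 18.4276%.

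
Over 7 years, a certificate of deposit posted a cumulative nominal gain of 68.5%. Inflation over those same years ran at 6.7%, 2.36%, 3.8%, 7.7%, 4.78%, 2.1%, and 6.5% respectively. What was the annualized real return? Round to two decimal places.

Cumulative inflation factor: 1.067 × 1.0236 × 1.038 × 1.077 × 1.0478 × 1.021 × 1.065 ≈ 1.39111.
Nominal growth factor: 1.68500. Real growth factor = 1.68500 / 1.39111 ≈ 1.21126.
Annualized: 1.21126^(1/7) − 1 ≈ 0.02776.

2.78%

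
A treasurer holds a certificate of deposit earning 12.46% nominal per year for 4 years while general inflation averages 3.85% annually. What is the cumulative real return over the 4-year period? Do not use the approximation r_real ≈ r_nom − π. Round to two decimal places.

The annual real rate is (1+12.46%)/(1+3.85%) − 1 = 8.2908%.
Compounded over 4 years: (1 + 0.082908)^4 − 1 ≈ 0.37520.

37.52%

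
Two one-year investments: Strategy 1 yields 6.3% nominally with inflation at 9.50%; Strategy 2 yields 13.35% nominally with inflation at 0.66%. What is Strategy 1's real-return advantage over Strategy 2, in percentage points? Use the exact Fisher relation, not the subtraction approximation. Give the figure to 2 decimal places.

Strategy 1 real return: 1.063/1.0950 − 1 = -2.922%.
Strategy 2 real return: 1.1335/1.0066 − 1 = 12.607%.
Difference: -2.922 − 12.607 = -15.529 pp.

-15.53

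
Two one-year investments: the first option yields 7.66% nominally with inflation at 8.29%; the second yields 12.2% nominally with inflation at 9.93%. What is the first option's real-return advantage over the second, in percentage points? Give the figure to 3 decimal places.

-2.647

The first option real return: 1.0766/1.0829 − 1 = -0.5818%.
The second real return: 1.122/1.0993 − 1 = 2.0650%.
Difference: -0.5818 − 2.0650 = -2.6468 pp.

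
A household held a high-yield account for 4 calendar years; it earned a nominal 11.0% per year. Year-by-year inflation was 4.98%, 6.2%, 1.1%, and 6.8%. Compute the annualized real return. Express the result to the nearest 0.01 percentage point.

5.97%

Cumulative inflation factor: 1.0498 × 1.062 × 1.011 × 1.068 ≈ 1.20380.
Nominal growth factor: 1.51807. Real growth factor = 1.51807 / 1.20380 ≈ 1.26107.
Annualized: 1.26107^(1/4) − 1 ≈ 0.05970.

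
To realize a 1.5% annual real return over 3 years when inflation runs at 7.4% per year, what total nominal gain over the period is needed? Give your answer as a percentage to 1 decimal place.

Required annual nominal rate: (1+1.5%)(1+7.4%) − 1 = 9.011%.
Cumulative over 3 years: (1 + 0.09011)^3 − 1 ≈ 0.29542.

29.5%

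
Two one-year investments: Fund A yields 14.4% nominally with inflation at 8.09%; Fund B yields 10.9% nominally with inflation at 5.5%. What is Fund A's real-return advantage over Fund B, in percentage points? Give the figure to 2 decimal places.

0.72

Fund A real return: 1.144/1.0809 − 1 = 5.838%.
Fund B real return: 1.109/1.055 − 1 = 5.118%.
Difference: 5.838 − 5.118 = 0.720 pp.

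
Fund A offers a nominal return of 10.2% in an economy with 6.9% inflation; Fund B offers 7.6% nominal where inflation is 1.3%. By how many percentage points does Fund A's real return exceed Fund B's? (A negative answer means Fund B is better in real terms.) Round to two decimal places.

Fund A real return: 1.102/1.069 − 1 = 3.087%.
Fund B real return: 1.076/1.013 − 1 = 6.219%.
Difference: 3.087 − 6.219 = -3.132 pp.

-3.13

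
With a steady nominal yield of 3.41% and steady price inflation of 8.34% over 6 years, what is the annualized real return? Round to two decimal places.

-4.55%

With constant rates the annual real return is the same each year: (1+3.41%)/(1+8.34%) − 1 = -0.04550.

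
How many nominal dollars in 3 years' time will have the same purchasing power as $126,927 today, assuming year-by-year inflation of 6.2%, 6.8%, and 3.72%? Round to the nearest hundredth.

Cumulative price-level factor: 1.062 × 1.068 × 1.0372 = 1.1764088352.
The nominal amount required is $126,927 scaled up by that factor.

$149,318.04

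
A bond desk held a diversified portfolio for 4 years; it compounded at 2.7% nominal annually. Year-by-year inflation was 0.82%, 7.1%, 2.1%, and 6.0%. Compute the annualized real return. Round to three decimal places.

Cumulative inflation factor: 1.0082 × 1.071 × 1.021 × 1.060 ≈ 1.16861.
Nominal growth factor: 1.11245. Real growth factor = 1.11245 / 1.16861 ≈ 0.95195.
Annualized: 0.95195^(1/4) − 1 ≈ -0.01224.

-1.224%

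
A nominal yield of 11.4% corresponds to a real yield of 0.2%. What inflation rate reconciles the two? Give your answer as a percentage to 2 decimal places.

11.18%

From (1+r_nom) = (1+r_real)(1+π), we get 1+π = (1 + 11.4%)/(1 + 0.2%) = 1.114/1.002 ≈ 1.11178.
So π ≈ 11.1776%.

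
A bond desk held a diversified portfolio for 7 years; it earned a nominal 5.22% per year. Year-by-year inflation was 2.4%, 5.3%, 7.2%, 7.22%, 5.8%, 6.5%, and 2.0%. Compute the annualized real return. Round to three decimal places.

0.035%

Cumulative inflation factor: 1.024 × 1.053 × 1.072 × 1.0722 × 1.058 × 1.065 × 1.020 ≈ 1.42441.
Nominal growth factor: 1.42787. Real growth factor = 1.42787 / 1.42441 ≈ 1.00243.
Annualized: 1.00243^(1/7) − 1 ≈ 0.00035.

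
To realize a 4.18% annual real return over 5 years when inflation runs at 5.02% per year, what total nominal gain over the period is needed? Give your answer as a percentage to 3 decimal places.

Required annual nominal rate: (1+4.18%)(1+5.02%) − 1 = 9.409836%.
Cumulative over 5 years: (1 + 0.09409836)^5 − 1 ≈ 0.56777.

56.777%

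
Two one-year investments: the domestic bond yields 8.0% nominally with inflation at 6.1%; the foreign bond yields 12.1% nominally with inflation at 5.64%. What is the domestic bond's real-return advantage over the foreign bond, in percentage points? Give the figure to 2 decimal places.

-4.32

The domestic bond real return: 1.080/1.061 − 1 = 1.791%.
The foreign bond real return: 1.121/1.0564 − 1 = 6.115%.
Difference: 1.791 − 6.115 = -4.324 pp.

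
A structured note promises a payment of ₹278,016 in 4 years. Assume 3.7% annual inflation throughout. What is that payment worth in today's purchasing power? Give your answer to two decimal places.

Price-level factor over 4 years: (1 + 3.7%)^4 ≈ 1.1564184862.
Purchasing power today: ₹278,016 divided by that factor.

₹240,411.24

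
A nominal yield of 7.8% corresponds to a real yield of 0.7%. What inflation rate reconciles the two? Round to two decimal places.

From (1+r_nom) = (1+r_real)(1+π), we get 1+π = (1 + 7.8%)/(1 + 0.7%) = 1.078/1.007 ≈ 1.07051.
So π ≈ 7.0506%.

7.05%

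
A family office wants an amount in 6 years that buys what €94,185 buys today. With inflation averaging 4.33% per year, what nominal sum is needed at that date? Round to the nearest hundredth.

€121,461.04

Cumulative price-level factor: (1+4.33%)^6 ≈ 1.2896006528.
The nominal amount required is €94,185 scaled up by that factor.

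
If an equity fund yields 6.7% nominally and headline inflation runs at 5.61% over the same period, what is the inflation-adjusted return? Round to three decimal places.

Real return via the Fisher equation: (1 + 6.7%)/(1 + 5.61%) − 1 = 1.067/1.0561 − 1 ≈ 0.01032.

1.032%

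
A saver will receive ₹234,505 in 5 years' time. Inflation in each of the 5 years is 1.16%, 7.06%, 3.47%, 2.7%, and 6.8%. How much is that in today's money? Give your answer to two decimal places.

₹190,791.89

Price-level factor over 5 years: 1.0116 × 1.0706 × 1.0347 × 1.027 × 1.068 ≈ 1.2291141122.
Purchasing power today: ₹234,505 divided by that factor.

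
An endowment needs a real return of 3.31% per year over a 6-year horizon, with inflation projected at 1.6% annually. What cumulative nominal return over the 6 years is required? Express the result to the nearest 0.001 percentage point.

Required annual nominal rate: (1+3.31%)(1+1.6%) − 1 = 4.96296%.
Cumulative over 6 years: (1 + 0.0496296)^6 − 1 ≈ 0.33726.

33.726%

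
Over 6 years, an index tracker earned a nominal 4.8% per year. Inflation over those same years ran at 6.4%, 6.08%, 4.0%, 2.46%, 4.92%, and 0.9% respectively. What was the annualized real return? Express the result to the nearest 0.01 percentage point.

0.66%

Cumulative inflation factor: 1.064 × 1.0608 × 1.040 × 1.0246 × 1.0492 × 1.009 ≈ 1.27325.
Nominal growth factor: 1.32485. Real growth factor = 1.32485 / 1.27325 ≈ 1.04053.
Annualized: 1.04053^(1/6) − 1 ≈ 0.00664.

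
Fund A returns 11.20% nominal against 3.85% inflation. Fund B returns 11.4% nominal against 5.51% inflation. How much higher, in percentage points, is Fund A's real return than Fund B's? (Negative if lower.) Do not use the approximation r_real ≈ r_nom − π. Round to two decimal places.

Fund A real return: 1.1120/1.0385 − 1 = 7.078%.
Fund B real return: 1.114/1.0551 − 1 = 5.582%.
Difference: 7.078 − 5.582 = 1.496 pp.

1.50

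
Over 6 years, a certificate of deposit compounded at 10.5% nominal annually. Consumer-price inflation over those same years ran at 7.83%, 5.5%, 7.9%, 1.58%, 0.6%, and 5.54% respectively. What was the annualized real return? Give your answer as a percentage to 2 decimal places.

5.45%

Cumulative inflation factor: 1.0783 × 1.055 × 1.079 × 1.0158 × 1.006 × 1.0554 ≈ 1.32384.
Nominal growth factor: 1.82043. Real growth factor = 1.82043 / 1.32384 ≈ 1.37511.
Annualized: 1.37511^(1/6) − 1 ≈ 0.05452.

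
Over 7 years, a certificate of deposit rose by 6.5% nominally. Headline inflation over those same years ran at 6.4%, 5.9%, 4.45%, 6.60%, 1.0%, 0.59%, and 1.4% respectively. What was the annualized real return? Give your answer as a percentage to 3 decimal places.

-2.727%

Cumulative inflation factor: 1.064 × 1.059 × 1.0445 × 1.0660 × 1.010 × 1.0059 × 1.014 ≈ 1.29246.
Nominal growth factor: 1.06500. Real growth factor = 1.06500 / 1.29246 ≈ 0.82401.
Annualized: 0.82401^(1/7) − 1 ≈ -0.02727.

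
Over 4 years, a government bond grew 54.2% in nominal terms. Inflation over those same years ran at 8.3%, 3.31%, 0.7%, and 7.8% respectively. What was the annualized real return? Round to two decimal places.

Cumulative inflation factor: 1.083 × 1.0331 × 1.007 × 1.078 ≈ 1.21456.
Nominal growth factor: 1.54200. Real growth factor = 1.54200 / 1.21456 ≈ 1.26960.
Annualized: 1.26960^(1/4) − 1 ≈ 0.06149.

6.15%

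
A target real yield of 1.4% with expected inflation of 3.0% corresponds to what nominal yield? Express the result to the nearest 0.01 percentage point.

By the Fisher equation, 1 + r_nom = (1 + 1.4%)(1 + 3.0%) = 1.014 × 1.030 = 1.04442.
So r_nom = 4.442%.

4.44%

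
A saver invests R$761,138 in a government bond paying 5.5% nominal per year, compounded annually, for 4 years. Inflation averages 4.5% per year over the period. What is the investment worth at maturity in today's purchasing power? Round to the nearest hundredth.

Nominal value at maturity: R$761,138 × (1 + 5.5%)^4 ≈ R$942,916.52.
Price-level factor over 4 years: (1 + 4.5%)^4 ≈ 1.1925186006.
The maturity value deflated by that factor is the answer in today's purchasing power.

R$790,693.34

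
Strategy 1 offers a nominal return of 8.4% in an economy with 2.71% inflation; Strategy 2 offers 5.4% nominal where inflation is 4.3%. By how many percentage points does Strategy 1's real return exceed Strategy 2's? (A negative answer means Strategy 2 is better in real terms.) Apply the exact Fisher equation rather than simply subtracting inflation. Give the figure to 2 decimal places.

Strategy 1 real return: 1.084/1.0271 − 1 = 5.540%.
Strategy 2 real return: 1.054/1.043 − 1 = 1.055%.
Difference: 5.540 − 1.055 = 4.485 pp.

4.49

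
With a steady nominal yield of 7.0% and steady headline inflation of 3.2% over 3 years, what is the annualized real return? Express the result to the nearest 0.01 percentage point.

With constant rates the annual real return is the same each year: (1+7.0%)/(1+3.2%) − 1 = 0.03682.

3.68%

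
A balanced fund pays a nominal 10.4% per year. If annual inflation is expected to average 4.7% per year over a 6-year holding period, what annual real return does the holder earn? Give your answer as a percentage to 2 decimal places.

5.44%

With constant rates the annual real return is the same each year: (1+10.4%)/(1+4.7%) − 1 = 0.05444.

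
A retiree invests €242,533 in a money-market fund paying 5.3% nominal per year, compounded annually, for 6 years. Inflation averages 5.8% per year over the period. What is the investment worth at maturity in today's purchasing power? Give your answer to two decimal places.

Nominal value at maturity: €242,533 × (1 + 5.3%)^6 ≈ €330,629.09.
Price-level factor over 6 years: (1 + 5.8%)^6 ≈ 1.4025359636.
Dividing the nominal maturity value by the price-level factor gives the value in today's money.

€235,736.62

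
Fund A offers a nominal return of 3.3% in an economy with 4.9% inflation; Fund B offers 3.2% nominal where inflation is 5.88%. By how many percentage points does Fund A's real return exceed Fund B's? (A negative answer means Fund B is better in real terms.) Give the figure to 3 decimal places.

Fund A real return: 1.033/1.049 − 1 = -1.5253%.
Fund B real return: 1.032/1.0588 − 1 = -2.5312%.
Difference: -1.5253 − (-2.5312) = 1.0059 pp.

1.006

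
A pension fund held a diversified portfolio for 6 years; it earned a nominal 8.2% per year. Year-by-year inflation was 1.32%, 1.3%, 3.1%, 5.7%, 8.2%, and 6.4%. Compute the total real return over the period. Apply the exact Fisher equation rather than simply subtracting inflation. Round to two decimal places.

Cumulative inflation factor: 1.0132 × 1.013 × 1.031 × 1.057 × 1.082 × 1.064 ≈ 1.28768.
Nominal growth factor: 1.60459. Real growth factor = 1.60459 / 1.28768 ≈ 1.24611.
Total real return ≈ 24.6110%.

24.61%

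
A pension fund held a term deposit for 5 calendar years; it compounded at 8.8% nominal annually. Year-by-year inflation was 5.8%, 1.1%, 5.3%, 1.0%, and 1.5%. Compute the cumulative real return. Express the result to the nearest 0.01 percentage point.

32.04%

Cumulative inflation factor: 1.058 × 1.011 × 1.053 × 1.010 × 1.015 ≈ 1.15466.
Nominal growth factor: 1.52456. Real growth factor = 1.52456 / 1.15466 ≈ 1.32036.
Total real return ≈ 32.0359%.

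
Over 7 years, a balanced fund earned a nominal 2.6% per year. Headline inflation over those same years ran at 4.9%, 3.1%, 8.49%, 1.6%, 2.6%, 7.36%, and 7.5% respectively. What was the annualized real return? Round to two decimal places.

Cumulative inflation factor: 1.049 × 1.031 × 1.0849 × 1.016 × 1.026 × 1.0736 × 1.075 ≈ 1.41161.
Nominal growth factor: 1.19683. Real growth factor = 1.19683 / 1.41161 ≈ 0.84784.
Annualized: 0.84784^(1/7) − 1 ≈ -0.02330.

-2.33%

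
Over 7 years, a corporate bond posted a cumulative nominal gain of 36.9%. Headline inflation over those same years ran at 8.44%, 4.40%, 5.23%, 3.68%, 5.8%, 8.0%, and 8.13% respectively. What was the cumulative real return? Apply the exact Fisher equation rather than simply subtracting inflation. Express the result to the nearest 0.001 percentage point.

Cumulative inflation factor: 1.0844 × 1.0440 × 1.0523 × 1.0368 × 1.058 × 1.080 × 1.0813 ≈ 1.52609.
Nominal growth factor: 1.36900. Real growth factor = 1.36900 / 1.52609 ≈ 0.89706.
Total real return ≈ -10.2936%.

-10.294%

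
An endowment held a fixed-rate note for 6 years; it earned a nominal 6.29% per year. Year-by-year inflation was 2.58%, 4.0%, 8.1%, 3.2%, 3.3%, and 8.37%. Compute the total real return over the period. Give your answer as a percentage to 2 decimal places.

Cumulative inflation factor: 1.0258 × 1.040 × 1.081 × 1.032 × 1.033 × 1.0837 ≈ 1.33233.
Nominal growth factor: 1.44196. Real growth factor = 1.44196 / 1.33233 ≈ 1.08229.
Total real return ≈ 8.2290%.

8.23%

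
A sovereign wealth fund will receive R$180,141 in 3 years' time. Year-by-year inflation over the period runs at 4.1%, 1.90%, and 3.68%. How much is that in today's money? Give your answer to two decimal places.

Price-level factor over 3 years: 1.041 × 1.0190 × 1.0368 = 1.0998156672.
Purchasing power today: R$180,141 divided by that factor.

R$163,791.99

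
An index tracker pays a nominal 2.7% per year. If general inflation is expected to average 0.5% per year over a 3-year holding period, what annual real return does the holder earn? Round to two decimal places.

With constant rates the annual real return is the same each year: (1+2.7%)/(1+0.5%) − 1 = 0.02189.

2.19%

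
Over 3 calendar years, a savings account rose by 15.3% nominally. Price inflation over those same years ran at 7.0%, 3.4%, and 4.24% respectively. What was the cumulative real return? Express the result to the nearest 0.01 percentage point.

-0.03%

Cumulative inflation factor: 1.070 × 1.034 × 1.0424 ≈ 1.15329.
Nominal growth factor: 1.15300. Real growth factor = 1.15300 / 1.15329 ≈ 0.99975.
Total real return ≈ -0.0252%.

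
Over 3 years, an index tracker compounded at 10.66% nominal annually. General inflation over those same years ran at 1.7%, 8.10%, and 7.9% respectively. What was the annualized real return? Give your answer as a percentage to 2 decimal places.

4.54%

Cumulative inflation factor: 1.017 × 1.0810 × 1.079 ≈ 1.18623.
Nominal growth factor: 1.35510. Real growth factor = 1.35510 / 1.18623 ≈ 1.14236.
Annualized: 1.14236^(1/3) − 1 ≈ 0.04537.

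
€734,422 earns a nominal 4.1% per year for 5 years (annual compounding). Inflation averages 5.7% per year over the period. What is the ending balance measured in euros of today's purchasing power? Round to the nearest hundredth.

€680,494.14

Nominal value at maturity: €734,422 × (1 + 4.1%)^5 ≈ €897,840.78.
Price-level factor over 5 years: (1 + 5.7%)^5 ≈ 1.3193953117.
Dividing the nominal maturity value by the price-level factor gives the value in today's money.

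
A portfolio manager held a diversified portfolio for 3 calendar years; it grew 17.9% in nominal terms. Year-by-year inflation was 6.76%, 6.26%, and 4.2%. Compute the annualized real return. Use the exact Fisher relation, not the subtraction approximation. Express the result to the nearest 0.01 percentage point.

-0.09%

Cumulative inflation factor: 1.0676 × 1.0626 × 1.042 ≈ 1.18208.
Nominal growth factor: 1.17900. Real growth factor = 1.17900 / 1.18208 ≈ 0.99740.
Annualized: 0.99740^(1/3) − 1 ≈ -0.00087.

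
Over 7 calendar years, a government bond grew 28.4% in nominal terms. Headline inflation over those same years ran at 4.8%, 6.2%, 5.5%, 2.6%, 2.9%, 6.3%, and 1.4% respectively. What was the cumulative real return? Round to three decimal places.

-3.907%

Cumulative inflation factor: 1.048 × 1.062 × 1.055 × 1.026 × 1.029 × 1.063 × 1.014 ≈ 1.33620.
Nominal growth factor: 1.28400. Real growth factor = 1.28400 / 1.33620 ≈ 0.96093.
Total real return ≈ -3.9068%.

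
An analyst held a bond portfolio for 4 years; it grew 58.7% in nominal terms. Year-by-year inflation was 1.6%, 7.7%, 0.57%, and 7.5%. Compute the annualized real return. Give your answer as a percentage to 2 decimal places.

Cumulative inflation factor: 1.016 × 1.077 × 1.0057 × 1.075 ≈ 1.18300.
Nominal growth factor: 1.58700. Real growth factor = 1.58700 / 1.18300 ≈ 1.34150.
Annualized: 1.34150^(1/4) − 1 ≈ 0.07621.

7.62%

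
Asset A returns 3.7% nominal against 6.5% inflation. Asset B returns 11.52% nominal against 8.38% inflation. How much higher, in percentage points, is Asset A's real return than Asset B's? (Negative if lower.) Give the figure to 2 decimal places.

Asset A real return: 1.037/1.065 − 1 = -2.629%.
Asset B real return: 1.1152/1.0838 − 1 = 2.897%.
Difference: -2.629 − 2.897 = -5.526 pp.

-5.53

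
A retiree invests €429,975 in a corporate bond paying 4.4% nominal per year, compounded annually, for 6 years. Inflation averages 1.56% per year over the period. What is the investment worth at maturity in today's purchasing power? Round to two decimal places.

Nominal value at maturity: €429,975 × (1 + 4.4%)^6 ≈ €556,732.02.
Price-level factor over 6 years: (1 + 1.56%)^6 ≈ 1.0973272222.
The maturity value deflated by that factor is the answer in today's purchasing power.

€507,352.78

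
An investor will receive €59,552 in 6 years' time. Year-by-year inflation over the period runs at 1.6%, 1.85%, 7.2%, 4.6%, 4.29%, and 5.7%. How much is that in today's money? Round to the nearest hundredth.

€46,558.34

Price-level factor over 6 years: 1.016 × 1.0185 × 1.072 × 1.046 × 1.0429 × 1.057 ≈ 1.2790834096.
Purchasing power today: €59,552 divided by that factor.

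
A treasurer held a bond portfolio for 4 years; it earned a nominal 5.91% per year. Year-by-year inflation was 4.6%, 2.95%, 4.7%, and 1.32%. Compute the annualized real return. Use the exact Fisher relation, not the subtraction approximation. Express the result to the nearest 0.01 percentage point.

Cumulative inflation factor: 1.046 × 1.0295 × 1.047 × 1.0132 ≈ 1.14235.
Nominal growth factor: 1.25819. Real growth factor = 1.25819 / 1.14235 ≈ 1.10141.
Annualized: 1.10141^(1/4) − 1 ≈ 0.02444.

2.44%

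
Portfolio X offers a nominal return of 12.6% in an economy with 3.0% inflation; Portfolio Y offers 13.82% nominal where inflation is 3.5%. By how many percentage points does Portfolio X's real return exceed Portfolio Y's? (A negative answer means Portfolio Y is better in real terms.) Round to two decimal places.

Portfolio X real return: 1.126/1.030 − 1 = 9.320%.
Portfolio Y real return: 1.1382/1.035 − 1 = 9.971%.
Difference: 9.320 − 9.971 = -0.651 pp.

-0.65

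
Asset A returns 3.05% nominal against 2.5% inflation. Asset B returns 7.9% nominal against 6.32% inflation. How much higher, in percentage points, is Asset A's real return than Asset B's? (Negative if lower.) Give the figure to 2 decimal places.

-0.95

Asset A real return: 1.0305/1.025 − 1 = 0.537%.
Asset B real return: 1.079/1.0632 − 1 = 1.486%.
Difference: 0.537 − 1.486 = -0.949 pp.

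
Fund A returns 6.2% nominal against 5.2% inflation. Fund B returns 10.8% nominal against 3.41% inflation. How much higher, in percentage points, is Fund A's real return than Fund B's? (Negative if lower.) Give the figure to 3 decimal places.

-6.196

Fund A real return: 1.062/1.052 − 1 = 0.9506%.
Fund B real return: 1.108/1.0341 − 1 = 7.1463%.
Difference: 0.9506 − 7.1463 = -6.1957 pp.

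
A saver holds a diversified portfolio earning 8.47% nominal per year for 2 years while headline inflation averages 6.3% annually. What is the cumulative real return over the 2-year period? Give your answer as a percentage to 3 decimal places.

4.124%

The annual real rate is (1+8.47%)/(1+6.3%) − 1 = 2.0414%.
Compounded over 2 years: (1 + 0.020414)^2 − 1 ≈ 0.04124.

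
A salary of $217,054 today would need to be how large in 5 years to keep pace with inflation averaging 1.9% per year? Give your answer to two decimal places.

$238,472.72

Cumulative price-level factor: (1+1.9%)^5 ≈ 1.0986792441.
Multiplying $217,054 by the price-level factor gives the future nominal sum.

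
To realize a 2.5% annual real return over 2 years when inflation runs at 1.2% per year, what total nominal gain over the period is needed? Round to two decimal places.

7.60%

Required annual nominal rate: (1+2.5%)(1+1.2%) − 1 = 3.73%.
Cumulative over 2 years: (1 + 0.0373)^2 − 1 ≈ 0.07599.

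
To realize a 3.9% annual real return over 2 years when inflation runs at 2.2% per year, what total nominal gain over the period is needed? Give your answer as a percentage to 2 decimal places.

Required annual nominal rate: (1+3.9%)(1+2.2%) − 1 = 6.1858%.
Cumulative over 2 years: (1 + 0.061858)^2 − 1 ≈ 0.12754.

12.75%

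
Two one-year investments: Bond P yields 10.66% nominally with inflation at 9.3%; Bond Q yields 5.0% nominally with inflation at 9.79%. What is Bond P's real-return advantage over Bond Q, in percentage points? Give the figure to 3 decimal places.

5.607

Bond P real return: 1.1066/1.093 − 1 = 1.2443%.
Bond Q real return: 1.050/1.0979 − 1 = -4.3629%.
Difference: 1.2443 − (-4.3629) = 5.6072 pp.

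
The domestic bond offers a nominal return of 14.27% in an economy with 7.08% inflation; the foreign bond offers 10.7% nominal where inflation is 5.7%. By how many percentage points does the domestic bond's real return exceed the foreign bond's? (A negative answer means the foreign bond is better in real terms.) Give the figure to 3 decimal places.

The domestic bond real return: 1.1427/1.0708 − 1 = 6.7146%.
The foreign bond real return: 1.107/1.057 − 1 = 4.7304%.
Difference: 6.7146 − 4.7304 = 1.9842 pp.

1.984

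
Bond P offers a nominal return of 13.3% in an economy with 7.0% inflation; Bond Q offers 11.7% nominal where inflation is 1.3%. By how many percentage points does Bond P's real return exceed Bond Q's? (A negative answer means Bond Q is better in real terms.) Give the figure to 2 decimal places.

Bond P real return: 1.133/1.070 − 1 = 5.888%.
Bond Q real return: 1.117/1.013 − 1 = 10.267%.
Difference: 5.888 − 10.267 = -4.379 pp.

-4.38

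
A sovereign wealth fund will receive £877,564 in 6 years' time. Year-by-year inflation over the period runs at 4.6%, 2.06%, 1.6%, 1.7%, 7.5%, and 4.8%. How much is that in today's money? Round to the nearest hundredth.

Price-level factor over 6 years: 1.046 × 1.0206 × 1.016 × 1.017 × 1.075 × 1.048 ≈ 1.2427153315.
Purchasing power today: £877,564 divided by that factor.

£706,166.55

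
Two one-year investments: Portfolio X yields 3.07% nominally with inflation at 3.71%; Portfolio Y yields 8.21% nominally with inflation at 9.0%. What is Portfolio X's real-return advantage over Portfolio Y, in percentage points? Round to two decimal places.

0.11

Portfolio X real return: 1.0307/1.0371 − 1 = -0.617%.
Portfolio Y real return: 1.0821/1.090 − 1 = -0.725%.
Difference: -0.617 − (-0.725) = 0.108 pp.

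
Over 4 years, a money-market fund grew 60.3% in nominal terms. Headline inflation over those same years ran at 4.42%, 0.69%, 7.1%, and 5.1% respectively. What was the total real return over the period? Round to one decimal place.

35.4%

Cumulative inflation factor: 1.0442 × 1.0069 × 1.071 × 1.051 ≈ 1.18348.
Nominal growth factor: 1.60300. Real growth factor = 1.60300 / 1.18348 ≈ 1.35448.
Total real return ≈ 35.4476%.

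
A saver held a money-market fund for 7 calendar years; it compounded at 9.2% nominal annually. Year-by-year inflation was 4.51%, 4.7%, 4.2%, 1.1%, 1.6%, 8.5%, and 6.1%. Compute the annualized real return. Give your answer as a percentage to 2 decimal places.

Cumulative inflation factor: 1.0451 × 1.047 × 1.042 × 1.011 × 1.016 × 1.085 × 1.061 ≈ 1.34822.
Nominal growth factor: 1.85165. Real growth factor = 1.85165 / 1.34822 ≈ 1.37340.
Annualized: 1.37340^(1/7) − 1 ≈ 0.04637.

4.64%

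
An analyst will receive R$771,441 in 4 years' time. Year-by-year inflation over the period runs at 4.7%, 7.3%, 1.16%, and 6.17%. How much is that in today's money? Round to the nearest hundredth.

R$639,360.31

Price-level factor over 4 years: 1.047 × 1.073 × 1.0116 × 1.0617 ≈ 1.2065825543.
Purchasing power today: R$771,441 divided by that factor.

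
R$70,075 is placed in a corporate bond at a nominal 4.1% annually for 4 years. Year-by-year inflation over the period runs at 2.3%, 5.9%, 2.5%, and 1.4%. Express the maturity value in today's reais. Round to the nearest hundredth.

R$73,085.73

Nominal value at maturity: R$70,075 × (1 + 4.1%)^4 ≈ R$82,293.59.
Price-level factor over 4 years: 1.023 × 1.059 × 1.025 × 1.014 ≈ 1.1259870980.
Dividing the nominal maturity value by the price-level factor gives the value in today's money.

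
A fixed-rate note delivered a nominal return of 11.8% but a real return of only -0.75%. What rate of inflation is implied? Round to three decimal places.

From (1+r_nom) = (1+r_real)(1+π), we get 1+π = (1 + 11.8%)/(1 − 0.75%) = 1.118/0.9925 ≈ 1.12645.
So π ≈ 12.6448%.

12.645%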